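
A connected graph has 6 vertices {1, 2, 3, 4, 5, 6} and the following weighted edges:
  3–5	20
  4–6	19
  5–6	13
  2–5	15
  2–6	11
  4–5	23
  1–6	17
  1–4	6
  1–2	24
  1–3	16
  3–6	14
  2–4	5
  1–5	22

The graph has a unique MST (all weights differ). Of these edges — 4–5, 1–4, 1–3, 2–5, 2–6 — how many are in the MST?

2

Sort edges by weight, then run Kruskal:
2–4 (5): add — endpoints in different components.
1–4 (6): add — endpoints in different components.
2–6 (11): add — endpoints in different components.
5–6 (13): add — endpoints in different components.
3–6 (14): add — endpoints in different components.
MST edge set: {2–4, 1–4, 2–6, 5–6, 3–6}.
Of the listed edges, {1–4, 2–6} are in the MST → 2.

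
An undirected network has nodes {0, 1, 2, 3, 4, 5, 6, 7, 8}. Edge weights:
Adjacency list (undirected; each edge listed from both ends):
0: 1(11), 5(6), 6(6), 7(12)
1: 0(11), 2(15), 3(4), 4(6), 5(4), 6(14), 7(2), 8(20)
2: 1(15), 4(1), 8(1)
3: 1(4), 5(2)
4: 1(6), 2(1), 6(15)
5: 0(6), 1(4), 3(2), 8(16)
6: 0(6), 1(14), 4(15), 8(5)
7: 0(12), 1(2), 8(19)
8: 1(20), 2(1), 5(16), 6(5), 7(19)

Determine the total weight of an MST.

27

Sort edges by weight, then run Kruskal:
2–4 (1): add — endpoints in different components.
2–8 (1): add — endpoints in different components.
1–7 (2): add — endpoints in different components.
3–5 (2): add — endpoints in different components.
1–3 (4): add — endpoints in different components.
1–5 (4): skip — 1 and 5 already connected.
6–8 (5): add — endpoints in different components.
0–5 (6): add — endpoints in different components.
0–6 (6): add — endpoints in different components.
MST edges: 2–4, 2–8, 1–7, 3–5, 1–3, 6–8, 0–5, 0–6; total weight 1+1+2+2+4+5+6+6 = 27.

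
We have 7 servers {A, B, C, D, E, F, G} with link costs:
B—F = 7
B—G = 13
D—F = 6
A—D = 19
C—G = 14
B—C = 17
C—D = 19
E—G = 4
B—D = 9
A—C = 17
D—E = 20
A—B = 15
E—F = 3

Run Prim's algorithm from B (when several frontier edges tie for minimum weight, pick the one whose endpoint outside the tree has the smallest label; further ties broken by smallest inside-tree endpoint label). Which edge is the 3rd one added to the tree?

Prim, starting at B.
Step 1: frontier [B—F 7, B—D 9, B—G 13, A—B 15, B—C 17] → take B—F (7); add F.
Step 2: frontier [B—D 9, B—G 13, A—B 15, B—C 17, E—F 3, D—F 6] → take E—F (3); add E.
Step 3: frontier [B—D 9, B—G 13, A—B 15, B—C 17, E—G 4, D—E 20, D—F 6] → take E—G (4); add G.
Step 4: frontier [B—D 9, A—B 15, B—C 17, D—E 20, D—F 6, C—G 14] → take D—F (6); add D.
Step 5: frontier [A—B 15, B—C 17, A—D 19, C—D 19, C—G 14] → take C—G (14); add C.
Step 6: frontier [A—B 15, A—C 17, A—D 19] → take A—B (15); add A.
The 3rd edge added is E—G.

E-G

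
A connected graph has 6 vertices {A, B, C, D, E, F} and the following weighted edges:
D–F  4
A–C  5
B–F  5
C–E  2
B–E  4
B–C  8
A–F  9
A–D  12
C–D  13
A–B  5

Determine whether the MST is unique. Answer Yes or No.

No

Kruskal: consider edges lightest-first.
C–E (2): add. Components now {A} {B} {C,E} {D} {F}
B–E (4): add. Components now {A} {B,C,E} {D} {F}
D–F (4): add. Components now {A} {B,C,E} {D,F}
A–B (5): add. Components now {A,B,C,E} {D,F}
A–C (5): skip — A and C already connected.
B–F (5): add. Components now {A,B,C,D,E,F}
Non-tree edge A–C has weight 5, equal to the heaviest edge on its tree cycle — swapping gives another MST of the same weight. Not unique.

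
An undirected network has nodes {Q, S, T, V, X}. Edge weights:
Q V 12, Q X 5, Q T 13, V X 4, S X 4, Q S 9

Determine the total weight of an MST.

26

Kruskal's algorithm — process edges by increasing weight (ties by edge label):
S X (4): add. Components now {S,X} {T} {V} {Q}
V X (4): add. Components now {S,V,X} {T} {Q}
Q X (5): add. Components now {Q,S,V,X} {T}
Q S (9): skip — S and Q already connected.
Q V (12): skip — V and Q already connected.
Q T (13): add. Components now {Q,S,T,V,X}
MST edges: S X, V X, Q X, Q T; total weight 4+4+5+13 = 26.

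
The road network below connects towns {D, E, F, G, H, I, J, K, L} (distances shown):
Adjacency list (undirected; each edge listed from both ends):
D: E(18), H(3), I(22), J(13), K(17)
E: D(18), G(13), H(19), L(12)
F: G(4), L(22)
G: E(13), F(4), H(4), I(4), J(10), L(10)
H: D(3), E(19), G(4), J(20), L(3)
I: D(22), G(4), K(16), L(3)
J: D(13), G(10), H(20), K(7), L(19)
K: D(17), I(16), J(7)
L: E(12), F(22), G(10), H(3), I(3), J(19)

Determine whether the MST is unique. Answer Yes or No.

No

Kruskal's algorithm — process edges by increasing weight (ties by edge label):
D H (3): add — endpoints in different components.
H L (3): add — endpoints in different components.
I L (3): add — endpoints in different components.
F G (4): add — endpoints in different components.
G H (4): add — endpoints in different components.
G I (4): skip — G and I already connected.
J K (7): add — endpoints in different components.
G J (10): add — endpoints in different components.
G L (10): skip — G and L already connected.
E L (12): add — endpoints in different components.
Non-tree edge G I has weight 4, equal to the heaviest edge on its tree cycle — swapping gives another MST of the same weight. Not unique.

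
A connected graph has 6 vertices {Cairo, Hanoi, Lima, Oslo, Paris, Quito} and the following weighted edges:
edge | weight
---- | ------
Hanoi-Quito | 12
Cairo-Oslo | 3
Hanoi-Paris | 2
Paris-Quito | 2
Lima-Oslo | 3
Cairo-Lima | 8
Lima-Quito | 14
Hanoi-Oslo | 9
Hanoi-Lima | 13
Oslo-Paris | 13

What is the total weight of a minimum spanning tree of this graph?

19

Kruskal: consider edges lightest-first.
Hanoi-Paris (2): add. Components now {Quito} {Cairo} {Hanoi,Paris} {Lima} {Oslo}
Paris-Quito (2): add. Components now {Hanoi,Paris,Quito} {Cairo} {Lima} {Oslo}
Cairo-Oslo (3): add. Components now {Hanoi,Paris,Quito} {Cairo,Oslo} {Lima}
Lima-Oslo (3): add. Components now {Hanoi,Paris,Quito} {Cairo,Lima,Oslo}
Cairo-Lima (8): skip — Cairo and Lima already connected.
Hanoi-Oslo (9): add. Components now {Cairo,Hanoi,Lima,Oslo,Paris,Quito}
MST edges: Hanoi-Paris, Paris-Quito, Cairo-Oslo, Lima-Oslo, Hanoi-Oslo; total weight 2+2+3+3+9 = 19.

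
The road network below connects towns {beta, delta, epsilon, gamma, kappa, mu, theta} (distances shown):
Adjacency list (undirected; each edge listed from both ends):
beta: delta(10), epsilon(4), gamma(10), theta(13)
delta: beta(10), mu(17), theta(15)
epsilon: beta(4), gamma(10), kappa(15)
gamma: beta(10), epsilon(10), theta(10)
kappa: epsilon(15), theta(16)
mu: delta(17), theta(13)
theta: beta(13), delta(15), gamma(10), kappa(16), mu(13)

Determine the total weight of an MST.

Kruskal's algorithm — process edges by increasing weight (ties by edge label):
beta–epsilon (4): add. Components now {mu} {beta,epsilon} {theta} {kappa} {delta} {gamma}
beta–delta (10): add. Components now {mu} {beta,delta,epsilon} {theta} {kappa} {gamma}
beta–gamma (10): add. Components now {mu} {beta,delta,epsilon,gamma} {theta} {kappa}
epsilon–gamma (10): skip — epsilon and gamma already connected.
gamma–theta (10): add. Components now {mu} {beta,delta,epsilon,gamma,theta} {kappa}
beta–theta (13): skip — theta and beta already connected.
mu–theta (13): add. Components now {beta,delta,epsilon,gamma,mu,theta} {kappa}
delta–theta (15): skip — theta and delta already connected.
epsilon–kappa (15): add. Components now {beta,delta,epsilon,gamma,kappa,mu,theta}
MST edges: beta–epsilon, beta–delta, beta–gamma, gamma–theta, mu–theta, epsilon–kappa; total weight 4+10+10+10+13+15 = 62.

62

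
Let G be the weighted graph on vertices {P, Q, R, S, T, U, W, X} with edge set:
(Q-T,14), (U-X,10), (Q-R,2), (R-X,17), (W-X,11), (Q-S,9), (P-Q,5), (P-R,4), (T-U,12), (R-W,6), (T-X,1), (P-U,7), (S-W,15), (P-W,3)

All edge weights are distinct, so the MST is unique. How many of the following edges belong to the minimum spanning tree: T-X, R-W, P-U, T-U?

2

Sort edges by weight, then run Kruskal:
T-X (1): add — endpoints in different components.
Q-R (2): add — endpoints in different components.
P-W (3): add — endpoints in different components.
P-R (4): add — endpoints in different components.
P-Q (5): skip — Q and P already connected.
R-W (6): skip — R and W already connected.
P-U (7): add — endpoints in different components.
Q-S (9): add — endpoints in different components.
U-X (10): add — endpoints in different components.
MST edge set: {T-X, Q-R, P-W, P-R, P-U, Q-S, U-X}.
Of the listed edges, {T-X, P-U} are in the MST → 2.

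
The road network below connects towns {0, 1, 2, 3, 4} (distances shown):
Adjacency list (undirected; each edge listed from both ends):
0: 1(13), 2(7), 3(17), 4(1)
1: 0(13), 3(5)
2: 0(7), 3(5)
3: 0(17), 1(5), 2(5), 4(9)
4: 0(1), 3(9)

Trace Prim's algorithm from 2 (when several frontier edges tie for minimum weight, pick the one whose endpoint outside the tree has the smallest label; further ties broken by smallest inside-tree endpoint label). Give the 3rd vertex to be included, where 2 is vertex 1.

1

Grow the tree from 2 using Prim:
Step 1: frontier [2–3 5, 0–2 7] → take 2–3 (5); add 3.
Step 2: frontier [0–2 7, 1–3 5, 3–4 9, 0–3 17] → take 1–3 (5); add 1.
Step 3: frontier [0–1 13, 0–2 7, 3–4 9, 0–3 17] → take 0–2 (7); add 0.
Step 4: frontier [0–4 1, 3–4 9] → take 0–4 (1); add 4.
Vertex order: 2, 3, 1, 0, 4. The 3rd vertex is 1.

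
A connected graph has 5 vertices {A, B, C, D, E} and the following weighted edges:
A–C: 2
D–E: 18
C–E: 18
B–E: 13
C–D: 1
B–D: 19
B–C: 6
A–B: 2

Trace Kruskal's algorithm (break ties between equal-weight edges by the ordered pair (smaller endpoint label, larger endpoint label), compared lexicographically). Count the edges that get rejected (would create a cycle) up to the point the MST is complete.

1

Kruskal: consider edges lightest-first.
C–D (1): add. Components now {A} {B} {C,D} {E}
A–B (2): add. Components now {A,B} {C,D} {E}
A–C (2): add. Components now {A,B,C,D} {E}
B–C (6): skip — B and C already connected.
B–E (13): add. Components now {A,B,C,D,E}
Edges rejected before the tree was complete: 1.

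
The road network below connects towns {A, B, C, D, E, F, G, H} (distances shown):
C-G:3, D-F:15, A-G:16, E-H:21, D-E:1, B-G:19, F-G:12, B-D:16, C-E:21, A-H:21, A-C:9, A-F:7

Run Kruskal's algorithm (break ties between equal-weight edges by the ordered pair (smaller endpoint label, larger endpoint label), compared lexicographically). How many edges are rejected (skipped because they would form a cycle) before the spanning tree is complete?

3

Kruskal's algorithm — process edges by increasing weight (ties by edge label):
D-E (1): add — endpoints in different components.
C-G (3): add — endpoints in different components.
A-F (7): add — endpoints in different components.
A-C (9): add — endpoints in different components.
F-G (12): skip — F and G already connected.
D-F (15): add — endpoints in different components.
A-G (16): skip — A and G already connected.
B-D (16): add — endpoints in different components.
B-G (19): skip — B and G already connected.
A-H (21): add — endpoints in different components.
Edges rejected before the tree was complete: 3.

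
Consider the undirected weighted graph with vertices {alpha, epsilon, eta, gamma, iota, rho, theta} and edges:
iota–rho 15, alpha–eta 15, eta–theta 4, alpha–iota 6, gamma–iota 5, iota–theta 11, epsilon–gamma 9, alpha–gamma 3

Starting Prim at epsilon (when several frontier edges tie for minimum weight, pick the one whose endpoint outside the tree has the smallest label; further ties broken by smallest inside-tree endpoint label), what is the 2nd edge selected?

Prim, starting at epsilon.
Step 1: frontier [epsilon–gamma 9] → take epsilon–gamma (9); add gamma.
Step 2: frontier [alpha–gamma 3, gamma–iota 5] → take alpha–gamma (3); add alpha.
Step 3: frontier [alpha–iota 6, alpha–eta 15, gamma–iota 5] → take gamma–iota (5); add iota.
Step 4: frontier [alpha–eta 15, iota–theta 11, iota–rho 15] → take iota–theta (11); add theta.
Step 5: frontier [alpha–eta 15, iota–rho 15, eta–theta 4] → take eta–theta (4); add eta.
Step 6: frontier [iota–rho 15] → take iota–rho (15); add rho.
The 2nd edge added is alpha–gamma.

alpha-gamma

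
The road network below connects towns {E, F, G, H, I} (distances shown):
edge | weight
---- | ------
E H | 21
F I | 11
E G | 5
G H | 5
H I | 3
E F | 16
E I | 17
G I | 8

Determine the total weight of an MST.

Kruskal: consider edges lightest-first.
H I (3): add. Components now {E} {F} {G} {H,I}
E G (5): add. Components now {E,G} {F} {H,I}
G H (5): add. Components now {E,G,H,I} {F}
G I (8): skip — G and I already connected.
F I (11): add. Components now {E,F,G,H,I}
MST edges: H I, E G, G H, F I; total weight 3+5+5+11 = 24.

24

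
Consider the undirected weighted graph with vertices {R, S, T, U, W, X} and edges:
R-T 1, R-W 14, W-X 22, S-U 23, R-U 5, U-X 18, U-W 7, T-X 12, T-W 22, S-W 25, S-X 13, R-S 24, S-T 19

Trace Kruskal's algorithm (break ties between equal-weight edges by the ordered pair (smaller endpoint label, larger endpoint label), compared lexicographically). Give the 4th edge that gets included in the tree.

Kruskal: consider edges lightest-first.
R-T (1): add. Components now {R,T} {X} {S} {W} {U}
R-U (5): add. Components now {R,T,U} {X} {S} {W}
U-W (7): add. Components now {R,T,U,W} {X} {S}
T-X (12): add. Components now {R,T,U,W,X} {S}
S-X (13): add. Components now {R,S,T,U,W,X}
The 4th edge added is T-X.

T-X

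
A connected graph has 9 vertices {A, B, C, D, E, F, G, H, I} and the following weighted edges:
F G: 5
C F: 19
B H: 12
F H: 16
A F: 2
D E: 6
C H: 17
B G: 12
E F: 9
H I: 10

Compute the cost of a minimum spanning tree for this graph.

73

Grow the tree from I using Prim:
Step 1: cheapest edge leaving the tree is H I (10); add H.
Step 2: cheapest edge leaving the tree is B H (12); add B.
Step 3: cheapest edge leaving the tree is B G (12); add G.
Step 4: cheapest edge leaving the tree is F G (5); add F.
Step 5: cheapest edge leaving the tree is A F (2); add A.
Step 6: cheapest edge leaving the tree is E F (9); add E.
Step 7: cheapest edge leaving the tree is D E (6); add D.
Step 8: cheapest edge leaving the tree is C H (17); add C.
MST edges: H I, B H, B G, F G, A F, E F, D E, C H; total weight 10+12+12+5+2+9+6+17 = 73.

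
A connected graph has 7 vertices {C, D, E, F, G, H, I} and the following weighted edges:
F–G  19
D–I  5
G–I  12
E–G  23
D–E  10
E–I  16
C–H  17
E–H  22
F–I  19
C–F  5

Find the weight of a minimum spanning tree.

68

Kruskal's algorithm — process edges by increasing weight (ties by edge label):
C–F (5): add — endpoints in different components.
D–I (5): add — endpoints in different components.
D–E (10): add — endpoints in different components.
G–I (12): add — endpoints in different components.
E–I (16): skip — E and I already connected.
C–H (17): add — endpoints in different components.
F–G (19): add — endpoints in different components.
MST edges: C–F, D–I, D–E, G–I, C–H, F–G; total weight 5+5+10+12+17+19 = 68.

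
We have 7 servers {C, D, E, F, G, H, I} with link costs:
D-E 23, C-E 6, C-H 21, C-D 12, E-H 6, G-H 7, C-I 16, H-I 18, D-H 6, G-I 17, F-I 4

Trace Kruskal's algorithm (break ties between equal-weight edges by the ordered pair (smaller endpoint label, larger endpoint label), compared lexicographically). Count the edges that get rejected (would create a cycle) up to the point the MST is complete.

Sort edges by weight, then run Kruskal:
F-I (4): add — endpoints in different components.
C-E (6): add — endpoints in different components.
D-H (6): add — endpoints in different components.
E-H (6): add — endpoints in different components.
G-H (7): add — endpoints in different components.
C-D (12): skip — C and D already connected.
C-I (16): add — endpoints in different components.
Edges rejected before the tree was complete: 1.

1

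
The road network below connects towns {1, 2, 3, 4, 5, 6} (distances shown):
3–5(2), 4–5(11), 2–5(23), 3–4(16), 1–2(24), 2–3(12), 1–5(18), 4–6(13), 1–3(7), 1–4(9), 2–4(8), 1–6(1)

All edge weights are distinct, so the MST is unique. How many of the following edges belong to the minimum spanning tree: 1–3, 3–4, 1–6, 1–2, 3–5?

3

Kruskal: consider edges lightest-first.
1–6 (1): add. Components now {1,6} {2} {3} {4} {5}
3–5 (2): add. Components now {1,6} {2} {3,5} {4}
1–3 (7): add. Components now {1,3,5,6} {2} {4}
2–4 (8): add. Components now {1,3,5,6} {2,4}
1–4 (9): add. Components now {1,2,3,4,5,6}
MST edge set: {1–6, 3–5, 1–3, 2–4, 1–4}.
Of the listed edges, {1–3, 1–6, 3–5} are in the MST → 3.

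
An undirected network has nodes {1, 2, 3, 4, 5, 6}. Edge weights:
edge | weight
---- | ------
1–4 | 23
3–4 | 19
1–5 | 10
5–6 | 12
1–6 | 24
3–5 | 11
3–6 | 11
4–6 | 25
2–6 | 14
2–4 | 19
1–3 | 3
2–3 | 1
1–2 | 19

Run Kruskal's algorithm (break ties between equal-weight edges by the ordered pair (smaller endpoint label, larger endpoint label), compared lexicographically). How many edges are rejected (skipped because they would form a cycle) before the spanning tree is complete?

4

Sort edges by weight, then run Kruskal:
2–3 (1): add. Components now {1} {2,3} {4} {5} {6}
1–3 (3): add. Components now {1,2,3} {4} {5} {6}
1–5 (10): add. Components now {1,2,3,5} {4} {6}
3–5 (11): skip — 3 and 5 already connected.
3–6 (11): add. Components now {1,2,3,5,6} {4}
5–6 (12): skip — 5 and 6 already connected.
2–6 (14): skip — 2 and 6 already connected.
1–2 (19): skip — 1 and 2 already connected.
2–4 (19): add. Components now {1,2,3,4,5,6}
Edges rejected before the tree was complete: 4.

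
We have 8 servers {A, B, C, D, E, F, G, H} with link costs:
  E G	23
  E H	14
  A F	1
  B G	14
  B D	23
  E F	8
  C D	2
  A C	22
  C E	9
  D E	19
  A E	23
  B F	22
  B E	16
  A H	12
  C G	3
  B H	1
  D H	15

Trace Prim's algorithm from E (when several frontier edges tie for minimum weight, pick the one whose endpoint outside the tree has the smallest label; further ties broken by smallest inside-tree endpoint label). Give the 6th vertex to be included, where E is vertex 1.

Prim, starting at E.
Step 1: cheapest edge leaving the tree is E F (8); add F.
Step 2: cheapest edge leaving the tree is A F (1); add A.
Step 3: cheapest edge leaving the tree is C E (9); add C.
Step 4: cheapest edge leaving the tree is C D (2); add D.
Step 5: cheapest edge leaving the tree is C G (3); add G.
Step 6: cheapest edge leaving the tree is A H (12); add H.
Step 7: cheapest edge leaving the tree is B H (1); add B.
Vertex order: E, F, A, C, D, G, H, B. The 6th vertex is G.

G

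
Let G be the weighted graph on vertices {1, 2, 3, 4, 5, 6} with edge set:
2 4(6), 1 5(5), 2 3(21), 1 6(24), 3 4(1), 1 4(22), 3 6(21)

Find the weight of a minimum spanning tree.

Kruskal's algorithm — process edges by increasing weight (ties by edge label):
3 4 (1): add. Components now {1} {2} {3,4} {5} {6}
1 5 (5): add. Components now {1,5} {2} {3,4} {6}
2 4 (6): add. Components now {1,5} {2,3,4} {6}
2 3 (21): skip — 2 and 3 already connected.
3 6 (21): add. Components now {1,5} {2,3,4,6}
1 4 (22): add. Components now {1,2,3,4,5,6}
MST edges: 3 4, 1 5, 2 4, 3 6, 1 4; total weight 1+5+6+21+22 = 55.

55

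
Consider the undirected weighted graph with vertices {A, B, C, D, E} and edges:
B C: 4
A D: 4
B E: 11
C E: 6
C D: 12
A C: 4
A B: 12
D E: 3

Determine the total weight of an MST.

15

Prim's algorithm from B:
Step 1: frontier [B C 4, B E 11, A B 12] → take B C (4); add C.
Step 2: frontier [B E 11, A B 12, A C 4, C E 6, C D 12] → take A C (4); add A.
Step 3: frontier [A D 4, B E 11, C E 6, C D 12] → take A D (4); add D.
Step 4: frontier [B E 11, C E 6, D E 3] → take D E (3); add E.
MST edges: B C, A C, A D, D E; total weight 4+4+4+3 = 15.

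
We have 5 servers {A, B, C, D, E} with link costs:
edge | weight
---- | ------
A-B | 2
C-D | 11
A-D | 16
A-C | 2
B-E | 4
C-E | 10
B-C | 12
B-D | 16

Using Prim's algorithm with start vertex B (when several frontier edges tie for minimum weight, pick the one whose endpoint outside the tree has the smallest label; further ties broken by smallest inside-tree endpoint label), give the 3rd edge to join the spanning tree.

B-E

Prim's algorithm from B:
Step 1: frontier [A-B 2, B-E 4, B-C 12, B-D 16] → take A-B (2); add A.
Step 2: frontier [A-C 2, A-D 16, B-E 4, B-C 12, B-D 16] → take A-C (2); add C.
Step 3: frontier [A-D 16, B-E 4, B-D 16, C-E 10, C-D 11] → take B-E (4); add E.
Step 4: frontier [A-D 16, B-D 16, C-D 11] → take C-D (11); add D.
The 3rd edge added is B-E.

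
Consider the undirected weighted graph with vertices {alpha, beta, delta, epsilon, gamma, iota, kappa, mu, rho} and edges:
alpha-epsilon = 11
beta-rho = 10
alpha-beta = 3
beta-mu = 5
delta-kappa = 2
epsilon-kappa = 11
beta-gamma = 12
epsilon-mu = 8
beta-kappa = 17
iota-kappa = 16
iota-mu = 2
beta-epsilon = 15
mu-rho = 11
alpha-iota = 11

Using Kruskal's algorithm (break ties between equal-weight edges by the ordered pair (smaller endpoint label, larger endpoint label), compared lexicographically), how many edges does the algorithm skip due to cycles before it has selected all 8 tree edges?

Kruskal: consider edges lightest-first.
delta-kappa (2): add — endpoints in different components.
iota-mu (2): add — endpoints in different components.
alpha-beta (3): add — endpoints in different components.
beta-mu (5): add — endpoints in different components.
epsilon-mu (8): add — endpoints in different components.
beta-rho (10): add — endpoints in different components.
alpha-epsilon (11): skip — alpha and epsilon already connected.
alpha-iota (11): skip — iota and alpha already connected.
epsilon-kappa (11): add — endpoints in different components.
mu-rho (11): skip — rho and mu already connected.
beta-gamma (12): add — endpoints in different components.
Edges rejected before the tree was complete: 3.

3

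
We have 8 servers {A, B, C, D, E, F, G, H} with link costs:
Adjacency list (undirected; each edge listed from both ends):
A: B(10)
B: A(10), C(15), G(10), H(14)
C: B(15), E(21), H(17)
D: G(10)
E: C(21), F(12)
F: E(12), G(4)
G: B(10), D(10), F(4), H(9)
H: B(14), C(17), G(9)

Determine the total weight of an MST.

70

Grow the tree from E using Prim:
Step 1: frontier [E–F 12, C–E 21] → take E–F (12); add F.
Step 2: frontier [C–E 21, F–G 4] → take F–G (4); add G.
Step 3: frontier [C–E 21, G–H 9, B–G 10, D–G 10] → take G–H (9); add H.
Step 4: frontier [C–E 21, B–G 10, D–G 10, B–H 14, C–H 17] → take B–G (10); add B.
Step 5: frontier [A–B 10, B–C 15, C–E 21, D–G 10, C–H 17] → take A–B (10); add A.
Step 6: frontier [B–C 15, C–E 21, D–G 10, C–H 17] → take D–G (10); add D.
Step 7: frontier [B–C 15, C–E 21, C–H 17] → take B–C (15); add C.
MST edges: E–F, F–G, G–H, B–G, A–B, D–G, B–C; total weight 12+4+9+10+10+10+15 = 70.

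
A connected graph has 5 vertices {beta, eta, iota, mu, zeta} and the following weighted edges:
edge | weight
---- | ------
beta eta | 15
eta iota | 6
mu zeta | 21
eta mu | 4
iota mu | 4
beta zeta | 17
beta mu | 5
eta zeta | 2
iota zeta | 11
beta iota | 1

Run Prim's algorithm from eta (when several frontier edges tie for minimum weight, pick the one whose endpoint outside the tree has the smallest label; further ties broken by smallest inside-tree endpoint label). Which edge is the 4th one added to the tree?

Prim, starting at eta.
Step 1: frontier [eta zeta 2, eta mu 4, eta iota 6, beta eta 15] → take eta zeta (2); add zeta.
Step 2: frontier [eta mu 4, eta iota 6, beta eta 15, iota zeta 11, beta zeta 17, mu zeta 21] → take eta mu (4); add mu.
Step 3: frontier [eta iota 6, beta eta 15, iota mu 4, beta mu 5, iota zeta 11, beta zeta 17] → take iota mu (4); add iota.
Step 4: frontier [beta eta 15, beta iota 1, beta mu 5, beta zeta 17] → take beta iota (1); add beta.
The 4th edge added is beta iota.

beta-iota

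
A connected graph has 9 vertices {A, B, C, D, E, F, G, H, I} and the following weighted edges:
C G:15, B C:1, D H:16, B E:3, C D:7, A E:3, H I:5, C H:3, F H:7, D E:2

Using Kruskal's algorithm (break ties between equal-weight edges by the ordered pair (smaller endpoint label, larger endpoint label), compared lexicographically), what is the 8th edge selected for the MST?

Kruskal: consider edges lightest-first.
B C (1): add — endpoints in different components.
D E (2): add — endpoints in different components.
A E (3): add — endpoints in different components.
B E (3): add — endpoints in different components.
C H (3): add — endpoints in different components.
H I (5): add — endpoints in different components.
C D (7): skip — C and D already connected.
F H (7): add — endpoints in different components.
C G (15): add — endpoints in different components.
The 8th edge added is C G.

C-G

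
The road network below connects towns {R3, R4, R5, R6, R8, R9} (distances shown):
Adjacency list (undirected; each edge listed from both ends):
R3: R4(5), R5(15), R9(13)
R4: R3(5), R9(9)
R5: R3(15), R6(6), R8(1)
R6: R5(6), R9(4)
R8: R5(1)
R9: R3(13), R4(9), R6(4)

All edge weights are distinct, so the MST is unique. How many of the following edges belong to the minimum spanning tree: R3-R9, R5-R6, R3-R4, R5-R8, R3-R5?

3

Kruskal's algorithm — process edges by increasing weight (ties by edge label):
R5-R8 (1): add — endpoints in different components.
R6-R9 (4): add — endpoints in different components.
R3-R4 (5): add — endpoints in different components.
R5-R6 (6): add — endpoints in different components.
R4-R9 (9): add — endpoints in different components.
MST edge set: {R5-R8, R6-R9, R3-R4, R5-R6, R4-R9}.
Of the listed edges, {R5-R6, R3-R4, R5-R8} are in the MST → 3.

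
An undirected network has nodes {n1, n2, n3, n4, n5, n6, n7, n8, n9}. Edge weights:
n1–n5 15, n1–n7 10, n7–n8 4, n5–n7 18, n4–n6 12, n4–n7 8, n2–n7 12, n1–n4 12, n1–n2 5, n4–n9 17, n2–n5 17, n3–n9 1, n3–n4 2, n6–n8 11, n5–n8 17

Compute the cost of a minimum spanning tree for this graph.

56

Grow the tree from n4 using Prim:
Step 1: cheapest edge leaving the tree is n3–n4 (2); add n3.
Step 2: cheapest edge leaving the tree is n3–n9 (1); add n9.
Step 3: cheapest edge leaving the tree is n4–n7 (8); add n7.
Step 4: cheapest edge leaving the tree is n7–n8 (4); add n8.
Step 5: cheapest edge leaving the tree is n1–n7 (10); add n1.
Step 6: cheapest edge leaving the tree is n1–n2 (5); add n2.
Step 7: cheapest edge leaving the tree is n6–n8 (11); add n6.
Step 8: cheapest edge leaving the tree is n1–n5 (15); add n5.
MST edges: n3–n4, n3–n9, n4–n7, n7–n8, n1–n7, n1–n2, n6–n8, n1–n5; total weight 2+1+8+4+10+5+11+15 = 56.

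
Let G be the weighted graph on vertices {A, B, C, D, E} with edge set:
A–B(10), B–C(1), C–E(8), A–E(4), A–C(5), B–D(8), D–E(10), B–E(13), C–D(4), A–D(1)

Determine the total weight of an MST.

10

Sort edges by weight, then run Kruskal:
A–D (1): add. Components now {A,D} {B} {C} {E}
B–C (1): add. Components now {A,D} {B,C} {E}
A–E (4): add. Components now {A,D,E} {B,C}
C–D (4): add. Components now {A,B,C,D,E}
MST edges: A–D, B–C, A–E, C–D; total weight 1+1+4+4 = 10.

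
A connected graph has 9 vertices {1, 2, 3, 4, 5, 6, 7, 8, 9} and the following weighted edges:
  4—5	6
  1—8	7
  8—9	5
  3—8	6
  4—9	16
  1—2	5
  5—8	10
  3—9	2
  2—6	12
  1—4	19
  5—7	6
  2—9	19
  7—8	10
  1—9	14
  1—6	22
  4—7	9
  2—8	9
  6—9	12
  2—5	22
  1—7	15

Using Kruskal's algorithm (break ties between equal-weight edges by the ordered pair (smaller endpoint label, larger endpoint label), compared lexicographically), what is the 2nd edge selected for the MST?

Kruskal: consider edges lightest-first.
3—9 (2): add — endpoints in different components.
1—2 (5): add — endpoints in different components.
8—9 (5): add — endpoints in different components.
3—8 (6): skip — 3 and 8 already connected.
4—5 (6): add — endpoints in different components.
5—7 (6): add — endpoints in different components.
1—8 (7): add — endpoints in different components.
2—8 (9): skip — 2 and 8 already connected.
4—7 (9): skip — 4 and 7 already connected.
5—8 (10): add — endpoints in different components.
7—8 (10): skip — 7 and 8 already connected.
2—6 (12): add — endpoints in different components.
The 2nd edge added is 1—2.

1-2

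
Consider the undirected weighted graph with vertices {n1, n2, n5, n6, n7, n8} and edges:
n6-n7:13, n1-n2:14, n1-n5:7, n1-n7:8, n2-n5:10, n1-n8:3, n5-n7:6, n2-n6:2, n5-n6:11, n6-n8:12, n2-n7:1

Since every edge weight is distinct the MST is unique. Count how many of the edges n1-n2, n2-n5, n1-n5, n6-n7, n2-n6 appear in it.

2

Kruskal: consider edges lightest-first.
n2-n7 (1): add. Components now {n5} {n2,n7} {n6} {n1} {n8}
n2-n6 (2): add. Components now {n5} {n2,n6,n7} {n1} {n8}
n1-n8 (3): add. Components now {n5} {n2,n6,n7} {n1,n8}
n5-n7 (6): add. Components now {n2,n5,n6,n7} {n1,n8}
n1-n5 (7): add. Components now {n1,n2,n5,n6,n7,n8}
MST edge set: {n2-n7, n2-n6, n1-n8, n5-n7, n1-n5}.
Of the listed edges, {n1-n5, n2-n6} are in the MST → 2.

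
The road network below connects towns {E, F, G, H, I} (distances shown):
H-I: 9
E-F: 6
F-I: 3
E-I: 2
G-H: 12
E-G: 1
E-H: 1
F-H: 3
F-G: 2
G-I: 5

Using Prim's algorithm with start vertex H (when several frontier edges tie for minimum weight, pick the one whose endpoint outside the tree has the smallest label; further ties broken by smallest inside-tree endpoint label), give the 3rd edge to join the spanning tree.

Prim, starting at H.
Step 1: frontier [E-H 1, F-H 3, H-I 9, G-H 12] → take E-H (1); add E.
Step 2: frontier [E-G 1, E-I 2, E-F 6, F-H 3, H-I 9, G-H 12] → take E-G (1); add G.
Step 3: frontier [E-I 2, E-F 6, F-G 2, G-I 5, F-H 3, H-I 9] → take F-G (2); add F.
Step 4: frontier [E-I 2, F-I 3, G-I 5, H-I 9] → take E-I (2); add I.
The 3rd edge added is F-G.

F-G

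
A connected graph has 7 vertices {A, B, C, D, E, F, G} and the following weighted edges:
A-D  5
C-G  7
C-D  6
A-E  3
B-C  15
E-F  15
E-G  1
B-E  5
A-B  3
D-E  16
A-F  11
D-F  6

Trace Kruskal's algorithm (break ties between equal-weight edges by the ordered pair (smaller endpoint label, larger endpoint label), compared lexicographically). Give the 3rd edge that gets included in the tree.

A-E

Kruskal: consider edges lightest-first.
E-G (1): add — endpoints in different components.
A-B (3): add — endpoints in different components.
A-E (3): add — endpoints in different components.
A-D (5): add — endpoints in different components.
B-E (5): skip — B and E already connected.
C-D (6): add — endpoints in different components.
D-F (6): add — endpoints in different components.
The 3rd edge added is A-E.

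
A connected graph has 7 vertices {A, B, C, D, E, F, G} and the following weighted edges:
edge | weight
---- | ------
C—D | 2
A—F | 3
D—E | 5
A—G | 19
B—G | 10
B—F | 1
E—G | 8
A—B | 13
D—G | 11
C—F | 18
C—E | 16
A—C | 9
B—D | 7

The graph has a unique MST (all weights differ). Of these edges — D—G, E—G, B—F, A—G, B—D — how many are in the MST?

Kruskal's algorithm — process edges by increasing weight (ties by edge label):
B—F (1): add. Components now {A} {B,F} {C} {D} {E} {G}
C—D (2): add. Components now {A} {B,F} {C,D} {E} {G}
A—F (3): add. Components now {A,B,F} {C,D} {E} {G}
D—E (5): add. Components now {A,B,F} {C,D,E} {G}
B—D (7): add. Components now {A,B,C,D,E,F} {G}
E—G (8): add. Components now {A,B,C,D,E,F,G}
MST edge set: {B—F, C—D, A—F, D—E, B—D, E—G}.
Of the listed edges, {E—G, B—F, B—D} are in the MST → 3.

3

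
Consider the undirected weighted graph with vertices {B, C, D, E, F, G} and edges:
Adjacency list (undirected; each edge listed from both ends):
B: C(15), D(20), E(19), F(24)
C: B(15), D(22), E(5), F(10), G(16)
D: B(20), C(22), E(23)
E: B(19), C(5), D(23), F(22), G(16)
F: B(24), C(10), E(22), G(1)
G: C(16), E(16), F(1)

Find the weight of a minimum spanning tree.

51

Grow the tree from F using Prim:
Step 1: frontier [F G 1, C F 10, E F 22, B F 24] → take F G (1); add G.
Step 2: frontier [C F 10, E F 22, B F 24, C G 16, E G 16] → take C F (10); add C.
Step 3: frontier [C E 5, B C 15, C D 22, E F 22, B F 24, E G 16] → take C E (5); add E.
Step 4: frontier [B C 15, C D 22, B E 19, D E 23, B F 24] → take B C (15); add B.
Step 5: frontier [B D 20, C D 22, D E 23] → take B D (20); add D.
MST edges: F G, C F, C E, B C, B D; total weight 1+10+5+15+20 = 51.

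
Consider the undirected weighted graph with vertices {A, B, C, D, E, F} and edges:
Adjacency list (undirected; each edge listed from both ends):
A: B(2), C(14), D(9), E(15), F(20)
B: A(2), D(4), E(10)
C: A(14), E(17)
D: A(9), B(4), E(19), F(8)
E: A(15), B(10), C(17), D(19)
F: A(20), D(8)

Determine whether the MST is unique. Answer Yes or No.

Kruskal's algorithm — process edges by increasing weight (ties by edge label):
A–B (2): add. Components now {A,B} {C} {D} {E} {F}
B–D (4): add. Components now {A,B,D} {C} {E} {F}
D–F (8): add. Components now {A,B,D,F} {C} {E}
A–D (9): skip — A and D already connected.
B–E (10): add. Components now {A,B,D,E,F} {C}
A–C (14): add. Components now {A,B,C,D,E,F}
Every non-tree edge has weight strictly greater than the heaviest edge on the tree path between its endpoints, so the MST is unique.

Yes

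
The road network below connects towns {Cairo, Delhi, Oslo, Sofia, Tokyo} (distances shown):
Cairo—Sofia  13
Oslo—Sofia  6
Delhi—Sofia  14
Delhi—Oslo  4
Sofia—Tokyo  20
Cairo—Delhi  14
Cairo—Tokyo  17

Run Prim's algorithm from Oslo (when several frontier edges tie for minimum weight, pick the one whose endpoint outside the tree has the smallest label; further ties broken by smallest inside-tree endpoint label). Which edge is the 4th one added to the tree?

Cairo-Tokyo

Prim, starting at Oslo.
Step 1: frontier [Delhi—Oslo 4, Oslo—Sofia 6] → take Delhi—Oslo (4); add Delhi.
Step 2: frontier [Cairo—Delhi 14, Delhi—Sofia 14, Oslo—Sofia 6] → take Oslo—Sofia (6); add Sofia.
Step 3: frontier [Cairo—Delhi 14, Cairo—Sofia 13, Sofia—Tokyo 20] → take Cairo—Sofia (13); add Cairo.
Step 4: frontier [Cairo—Tokyo 17, Sofia—Tokyo 20] → take Cairo—Tokyo (17); add Tokyo.
The 4th edge added is Cairo—Tokyo.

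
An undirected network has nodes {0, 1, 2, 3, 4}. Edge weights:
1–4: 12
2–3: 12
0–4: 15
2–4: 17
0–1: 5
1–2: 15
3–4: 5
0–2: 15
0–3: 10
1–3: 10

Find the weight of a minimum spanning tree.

32

Prim's algorithm from 0:
Step 1: cheapest edge leaving the tree is 0–1 (5); add 1.
Step 2: cheapest edge leaving the tree is 0–3 (10); add 3.
Step 3: cheapest edge leaving the tree is 3–4 (5); add 4.
Step 4: cheapest edge leaving the tree is 2–3 (12); add 2.
MST edges: 0–1, 0–3, 3–4, 2–3; total weight 5+10+5+12 = 32.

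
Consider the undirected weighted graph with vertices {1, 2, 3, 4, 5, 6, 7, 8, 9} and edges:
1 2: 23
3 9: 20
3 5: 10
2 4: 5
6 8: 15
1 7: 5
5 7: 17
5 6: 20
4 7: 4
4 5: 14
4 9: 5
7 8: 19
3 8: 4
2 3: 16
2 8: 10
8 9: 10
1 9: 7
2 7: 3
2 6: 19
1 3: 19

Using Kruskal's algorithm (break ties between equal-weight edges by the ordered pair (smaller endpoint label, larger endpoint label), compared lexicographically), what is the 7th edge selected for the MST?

3-5

Kruskal's algorithm — process edges by increasing weight (ties by edge label):
2 7 (3): add — endpoints in different components.
3 8 (4): add — endpoints in different components.
4 7 (4): add — endpoints in different components.
1 7 (5): add — endpoints in different components.
2 4 (5): skip — 2 and 4 already connected.
4 9 (5): add — endpoints in different components.
1 9 (7): skip — 1 and 9 already connected.
2 8 (10): add — endpoints in different components.
3 5 (10): add — endpoints in different components.
8 9 (10): skip — 8 and 9 already connected.
4 5 (14): skip — 4 and 5 already connected.
6 8 (15): add — endpoints in different components.
The 7th edge added is 3 5.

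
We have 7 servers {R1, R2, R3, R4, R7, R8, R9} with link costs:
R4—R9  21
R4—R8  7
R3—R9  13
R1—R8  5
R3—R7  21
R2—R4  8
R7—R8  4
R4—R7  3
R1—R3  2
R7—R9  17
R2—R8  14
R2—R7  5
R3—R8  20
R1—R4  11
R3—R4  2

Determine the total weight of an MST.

29

Prim's algorithm from R1:
Step 1: cheapest edge leaving the tree is R1—R3 (2); add R3.
Step 2: cheapest edge leaving the tree is R3—R4 (2); add R4.
Step 3: cheapest edge leaving the tree is R4—R7 (3); add R7.
Step 4: cheapest edge leaving the tree is R7—R8 (4); add R8.
Step 5: cheapest edge leaving the tree is R2—R7 (5); add R2.
Step 6: cheapest edge leaving the tree is R3—R9 (13); add R9.
MST edges: R1—R3, R3—R4, R4—R7, R7—R8, R2—R7, R3—R9; total weight 2+2+3+4+5+13 = 29.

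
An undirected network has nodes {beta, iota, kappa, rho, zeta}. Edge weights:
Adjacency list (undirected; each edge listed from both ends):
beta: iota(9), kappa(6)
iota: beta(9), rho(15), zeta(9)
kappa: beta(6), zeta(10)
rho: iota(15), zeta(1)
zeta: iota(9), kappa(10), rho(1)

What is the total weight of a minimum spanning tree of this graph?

Sort edges by weight, then run Kruskal:
rho-zeta (1): add — endpoints in different components.
beta-kappa (6): add — endpoints in different components.
beta-iota (9): add — endpoints in different components.
iota-zeta (9): add — endpoints in different components.
MST edges: rho-zeta, beta-kappa, beta-iota, iota-zeta; total weight 1+6+9+9 = 25.

25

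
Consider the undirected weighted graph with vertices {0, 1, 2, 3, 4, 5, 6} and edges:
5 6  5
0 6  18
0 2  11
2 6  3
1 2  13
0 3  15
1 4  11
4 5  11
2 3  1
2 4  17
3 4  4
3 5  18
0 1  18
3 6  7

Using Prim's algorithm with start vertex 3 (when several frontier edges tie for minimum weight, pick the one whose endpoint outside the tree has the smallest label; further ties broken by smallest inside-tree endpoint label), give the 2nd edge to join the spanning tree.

2-6

Prim, starting at 3.
Step 1: frontier [2 3 1, 3 4 4, 3 6 7, 0 3 15, 3 5 18] → take 2 3 (1); add 2.
Step 2: frontier [2 6 3, 0 2 11, 1 2 13, 2 4 17, 3 4 4, 3 6 7, 0 3 15, 3 5 18] → take 2 6 (3); add 6.
Step 3: frontier [0 2 11, 1 2 13, 2 4 17, 3 4 4, 0 3 15, 3 5 18, 5 6 5, 0 6 18] → take 3 4 (4); add 4.
Step 4: frontier [0 2 11, 1 2 13, 0 3 15, 3 5 18, 1 4 11, 4 5 11, 5 6 5, 0 6 18] → take 5 6 (5); add 5.
Step 5: frontier [0 2 11, 1 2 13, 0 3 15, 1 4 11, 0 6 18] → take 0 2 (11); add 0.
Step 6: frontier [0 1 18, 1 2 13, 1 4 11] → take 1 4 (11); add 1.
The 2nd edge added is 2 6.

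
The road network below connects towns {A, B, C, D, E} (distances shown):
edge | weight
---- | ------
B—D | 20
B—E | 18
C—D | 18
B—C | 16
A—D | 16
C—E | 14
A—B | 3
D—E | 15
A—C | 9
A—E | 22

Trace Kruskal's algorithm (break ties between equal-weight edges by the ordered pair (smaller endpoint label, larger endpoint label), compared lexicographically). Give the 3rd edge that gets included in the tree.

C-E

Sort edges by weight, then run Kruskal:
A—B (3): add — endpoints in different components.
A—C (9): add — endpoints in different components.
C—E (14): add — endpoints in different components.
D—E (15): add — endpoints in different components.
The 3rd edge added is C—E.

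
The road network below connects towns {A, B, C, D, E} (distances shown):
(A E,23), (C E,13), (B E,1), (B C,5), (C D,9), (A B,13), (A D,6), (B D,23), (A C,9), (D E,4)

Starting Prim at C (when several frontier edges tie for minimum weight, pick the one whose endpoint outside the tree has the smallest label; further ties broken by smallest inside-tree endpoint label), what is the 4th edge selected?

Prim's algorithm from C:
Step 1: cheapest edge leaving the tree is B C (5); add B.
Step 2: cheapest edge leaving the tree is B E (1); add E.
Step 3: cheapest edge leaving the tree is D E (4); add D.
Step 4: cheapest edge leaving the tree is A D (6); add A.
The 4th edge added is A D.

A-D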